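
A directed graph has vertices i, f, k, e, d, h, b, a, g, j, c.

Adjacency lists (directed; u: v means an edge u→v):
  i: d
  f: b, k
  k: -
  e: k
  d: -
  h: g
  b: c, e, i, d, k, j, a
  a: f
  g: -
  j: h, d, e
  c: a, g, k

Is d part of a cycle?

No

d lies on a cycle iff there is a path from d back to itself.
Exploring from d, it never reaches itself; equivalently, its strongly connected component is a singleton.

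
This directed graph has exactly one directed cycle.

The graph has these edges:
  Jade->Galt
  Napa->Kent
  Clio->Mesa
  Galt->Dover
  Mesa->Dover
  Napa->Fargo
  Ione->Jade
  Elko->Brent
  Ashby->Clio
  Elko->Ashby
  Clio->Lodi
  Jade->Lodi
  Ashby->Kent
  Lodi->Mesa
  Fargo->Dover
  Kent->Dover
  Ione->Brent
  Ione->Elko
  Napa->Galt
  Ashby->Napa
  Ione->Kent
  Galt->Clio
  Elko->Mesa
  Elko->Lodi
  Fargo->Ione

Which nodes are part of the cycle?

Elko, Ione, Napa, Ashby, Fargo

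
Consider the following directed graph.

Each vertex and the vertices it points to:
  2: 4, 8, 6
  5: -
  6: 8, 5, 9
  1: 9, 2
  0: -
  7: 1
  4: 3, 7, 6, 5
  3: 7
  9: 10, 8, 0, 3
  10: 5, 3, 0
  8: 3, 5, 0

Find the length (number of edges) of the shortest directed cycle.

4

For each vertex v, BFS finds the shortest path from v back to v.
The shortest such closed walk is 2 → 4 → 7 → 1 → 2, length 4.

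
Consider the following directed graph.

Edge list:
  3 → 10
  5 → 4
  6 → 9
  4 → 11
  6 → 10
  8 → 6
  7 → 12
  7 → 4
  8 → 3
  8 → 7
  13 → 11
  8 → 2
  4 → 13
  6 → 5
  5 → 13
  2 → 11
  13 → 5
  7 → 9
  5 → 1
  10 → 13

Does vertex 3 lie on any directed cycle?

No

3 lies on a cycle iff there is a path from 3 back to itself.
Exploring from 3, it never reaches itself; equivalently, its strongly connected component is a singleton.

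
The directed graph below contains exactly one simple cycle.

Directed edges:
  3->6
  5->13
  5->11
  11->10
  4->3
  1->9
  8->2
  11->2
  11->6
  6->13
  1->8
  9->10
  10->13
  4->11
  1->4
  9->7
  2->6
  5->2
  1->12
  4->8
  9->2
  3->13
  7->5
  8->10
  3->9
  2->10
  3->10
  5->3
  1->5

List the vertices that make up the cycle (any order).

DFS with gray/black marking from 3:
3 gray
  9 gray
    10 gray
      13 gray
      13 black
    10 black
    2 gray
      2→10: 10 black — skip
      6 gray
        6→13: 13 black — skip
      6 black
    2 black
    7 gray
      5 gray
        5→13: 13 black — skip
        5→2: 2 black — skip
        5→3: 3 is gray → back edge
Back edge closes the cycle 3 → 9 → 7 → 5 → 3; its vertices are {3, 5, 7, 9}.

3, 5, 7, 9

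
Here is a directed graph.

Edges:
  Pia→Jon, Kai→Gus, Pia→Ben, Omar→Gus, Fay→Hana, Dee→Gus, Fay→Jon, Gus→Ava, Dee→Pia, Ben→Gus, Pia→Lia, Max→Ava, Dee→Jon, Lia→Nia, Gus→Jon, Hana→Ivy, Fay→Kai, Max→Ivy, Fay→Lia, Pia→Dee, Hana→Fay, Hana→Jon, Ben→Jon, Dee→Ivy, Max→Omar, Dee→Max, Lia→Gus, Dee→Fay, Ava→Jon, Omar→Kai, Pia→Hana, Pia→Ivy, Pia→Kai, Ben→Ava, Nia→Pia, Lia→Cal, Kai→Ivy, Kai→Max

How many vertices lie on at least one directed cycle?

9

A vertex is on a directed cycle iff it belongs to a strongly connected component of size ≥ 2 (or has a self-loop).
The vertices on cycles are {Dee, Fay, Kai, Lia, Max, Nia, Pia, Hana, Omar} — 9 in total.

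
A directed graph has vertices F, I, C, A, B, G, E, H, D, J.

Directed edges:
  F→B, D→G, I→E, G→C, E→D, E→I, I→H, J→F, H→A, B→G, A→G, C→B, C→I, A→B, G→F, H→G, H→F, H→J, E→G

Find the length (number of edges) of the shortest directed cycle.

2

For each vertex v, BFS finds the shortest path from v back to v.
The shortest such closed walk is I → E → I, length 2.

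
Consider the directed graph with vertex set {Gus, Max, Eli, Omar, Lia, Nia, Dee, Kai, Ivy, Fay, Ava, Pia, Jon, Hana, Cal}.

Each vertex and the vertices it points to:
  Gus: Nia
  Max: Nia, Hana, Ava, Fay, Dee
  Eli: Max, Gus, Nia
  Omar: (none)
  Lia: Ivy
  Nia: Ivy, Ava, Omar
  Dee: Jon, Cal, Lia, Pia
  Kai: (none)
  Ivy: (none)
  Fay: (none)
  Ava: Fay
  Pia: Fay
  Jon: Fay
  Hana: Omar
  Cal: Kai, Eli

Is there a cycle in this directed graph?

DFS with white/gray/black marking, starting from Cal:
Cal gray
  Kai gray
  Kai black
  Eli gray
    Max gray
      Nia gray
        Ivy gray
        Ivy black
        Ava gray
          Fay gray
          Fay black
        Ava black
        Omar gray
        Omar black
      Nia black
      Hana gray
        Hana→Omar: Omar black — skip
      Hana black
      Max→Ava: Ava black — skip
      Max→Fay: Fay black — skip
      Dee gray
        Jon gray
          Jon→Fay: Fay black — skip
        Jon black
        Dee→Cal: Cal is gray → back edge
Back edge found, so a cycle exists: Cal → Eli → Max → Dee → Cal.

Yes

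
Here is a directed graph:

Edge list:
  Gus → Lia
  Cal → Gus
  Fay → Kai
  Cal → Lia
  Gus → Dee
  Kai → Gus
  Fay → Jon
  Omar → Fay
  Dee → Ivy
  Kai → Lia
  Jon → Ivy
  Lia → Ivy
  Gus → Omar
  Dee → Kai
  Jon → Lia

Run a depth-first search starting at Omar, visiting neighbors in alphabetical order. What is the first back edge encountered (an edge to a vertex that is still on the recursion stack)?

Dee→Kai

DFS from Omar (visiting neighbors in alphabetical order); mark gray on enter, black on exit:
Omar gray
  Fay gray
    Jon gray
      Ivy gray
      Ivy black
      Lia gray
        Lia→Ivy: Ivy black — skip
      Lia black
    Jon black
    Kai gray
      Gus gray
        Dee gray
          Dee→Ivy: Ivy black — skip
          Dee→Kai: Kai is gray → back edge
First back edge: Dee → Kai.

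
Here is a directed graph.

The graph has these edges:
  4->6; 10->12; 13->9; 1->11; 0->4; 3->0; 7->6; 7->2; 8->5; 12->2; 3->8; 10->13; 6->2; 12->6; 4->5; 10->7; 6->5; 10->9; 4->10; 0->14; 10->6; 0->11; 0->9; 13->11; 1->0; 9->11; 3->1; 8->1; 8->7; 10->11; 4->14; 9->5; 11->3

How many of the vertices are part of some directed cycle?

9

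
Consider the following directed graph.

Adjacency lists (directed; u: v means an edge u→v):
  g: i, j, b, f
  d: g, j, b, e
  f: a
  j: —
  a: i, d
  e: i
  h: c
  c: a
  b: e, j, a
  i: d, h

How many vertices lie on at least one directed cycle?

9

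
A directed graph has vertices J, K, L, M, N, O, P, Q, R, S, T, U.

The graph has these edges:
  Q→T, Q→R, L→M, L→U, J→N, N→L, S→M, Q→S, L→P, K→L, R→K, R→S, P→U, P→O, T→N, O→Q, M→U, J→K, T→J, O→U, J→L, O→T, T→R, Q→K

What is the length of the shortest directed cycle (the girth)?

5

For each vertex v, BFS finds the shortest path from v back to v.
The shortest such closed walk is O → T → J → L → P → O, length 5.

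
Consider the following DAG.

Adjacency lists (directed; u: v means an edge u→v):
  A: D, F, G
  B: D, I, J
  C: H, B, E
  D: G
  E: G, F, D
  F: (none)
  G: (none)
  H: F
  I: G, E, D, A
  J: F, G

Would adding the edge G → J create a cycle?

Adding G→J creates a cycle iff J can already reach G.
Path from J: J → G.
So J → … → G → J is a cycle.

Yes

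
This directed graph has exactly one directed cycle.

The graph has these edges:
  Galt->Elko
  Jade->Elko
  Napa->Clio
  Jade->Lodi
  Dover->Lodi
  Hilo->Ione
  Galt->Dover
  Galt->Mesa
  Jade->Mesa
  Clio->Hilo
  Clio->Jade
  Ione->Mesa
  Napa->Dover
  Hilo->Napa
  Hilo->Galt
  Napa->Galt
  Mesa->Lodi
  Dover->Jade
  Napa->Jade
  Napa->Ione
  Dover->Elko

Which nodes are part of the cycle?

DFS with gray/black marking from Napa:
Napa gray
  Dover gray
    Elko gray
    Elko black
    Jade gray
      Lodi gray
      Lodi black
      Jade→Elko: Elko black — skip
      Mesa gray
        Mesa→Lodi: Lodi black — skip
      Mesa black
    Jade black
    Dover→Lodi: Lodi black — skip
  Dover black
  Clio gray
    Clio→Jade: Jade black — skip
    Hilo gray
      Ione gray
        Ione→Mesa: Mesa black — skip
      Ione black
      Hilo→Napa: Napa is gray → back edge
Back edge closes the cycle Napa → Clio → Hilo → Napa; its vertices are {Clio, Hilo, Napa}.

Clio, Hilo, Napa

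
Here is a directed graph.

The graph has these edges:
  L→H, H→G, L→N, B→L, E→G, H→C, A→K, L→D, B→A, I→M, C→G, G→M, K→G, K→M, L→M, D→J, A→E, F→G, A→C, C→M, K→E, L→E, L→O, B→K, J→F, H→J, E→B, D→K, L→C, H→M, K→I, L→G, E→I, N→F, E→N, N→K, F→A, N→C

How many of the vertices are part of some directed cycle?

10

A vertex is on a directed cycle iff it belongs to a strongly connected component of size ≥ 2 (or has a self-loop).
The vertices on cycles are {A, B, D, E, F, H, J, K, L, N} — 10 in total.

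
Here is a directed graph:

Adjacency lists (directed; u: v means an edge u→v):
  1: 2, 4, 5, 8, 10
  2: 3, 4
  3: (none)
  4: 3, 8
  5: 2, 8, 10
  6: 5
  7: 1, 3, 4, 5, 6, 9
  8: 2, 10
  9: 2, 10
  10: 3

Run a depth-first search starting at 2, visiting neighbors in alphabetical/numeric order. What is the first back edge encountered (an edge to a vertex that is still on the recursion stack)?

8->2

DFS from 2 (visiting neighbors in alphabetical/numeric order); mark gray on enter, black on exit:
2 gray
  3 gray
  3 black
  4 gray
    4→3: 3 black — skip
    8 gray
      8→2: 2 is gray → back edge
First back edge: 8 → 2.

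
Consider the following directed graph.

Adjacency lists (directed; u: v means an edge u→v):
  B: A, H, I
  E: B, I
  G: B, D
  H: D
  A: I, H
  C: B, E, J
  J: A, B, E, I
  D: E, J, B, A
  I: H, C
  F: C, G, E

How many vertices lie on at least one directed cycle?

8

A vertex is on a directed cycle iff it belongs to a strongly connected component of size ≥ 2 (or has a self-loop).
The vertices on cycles are {A, B, C, D, E, H, I, J} — 8 in total.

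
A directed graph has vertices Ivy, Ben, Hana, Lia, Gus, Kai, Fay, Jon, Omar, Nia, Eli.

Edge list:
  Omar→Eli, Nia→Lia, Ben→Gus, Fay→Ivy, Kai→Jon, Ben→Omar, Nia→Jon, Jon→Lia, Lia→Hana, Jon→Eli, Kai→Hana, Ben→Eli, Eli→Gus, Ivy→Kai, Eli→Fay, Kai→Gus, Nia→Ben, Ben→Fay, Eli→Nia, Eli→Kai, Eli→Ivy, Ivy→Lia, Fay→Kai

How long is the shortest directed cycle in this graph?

For each vertex v, BFS finds the shortest path from v back to v.
The shortest such closed walk is Nia → Ben → Eli → Nia, length 3.

3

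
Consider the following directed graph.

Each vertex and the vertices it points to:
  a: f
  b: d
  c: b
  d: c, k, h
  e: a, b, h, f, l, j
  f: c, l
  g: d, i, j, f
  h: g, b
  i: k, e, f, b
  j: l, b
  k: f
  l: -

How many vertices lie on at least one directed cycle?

11

A vertex is on a directed cycle iff it belongs to a strongly connected component of size ≥ 2 (or has a self-loop).
The vertices on cycles are {a, b, c, d, e, f, g, h, i, j, k} — 11 in total.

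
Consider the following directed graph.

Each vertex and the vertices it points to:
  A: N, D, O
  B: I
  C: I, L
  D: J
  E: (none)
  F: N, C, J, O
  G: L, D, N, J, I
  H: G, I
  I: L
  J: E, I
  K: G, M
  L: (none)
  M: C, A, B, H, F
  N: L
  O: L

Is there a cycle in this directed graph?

DFS with white/gray/black marking, starting from H:
H gray
  G gray
    L gray
    L black
    D gray
      J gray
        E gray
        E black
        I gray
          I→L: L black — skip
        I black
      J black
    D black
    N gray
      N→L: L black — skip
    N black
    G→J: J black — skip
    G→I: I black — skip
  G black
  H→I: I black — skip
H black
A gray
  A→N: N black — skip
  A→D: D black — skip
  O gray
    O→L: L black — skip
  O black
A black
B gray
  B→I: I black — skip
B black
C gray
  C→I: I black — skip
  C→L: L black — skip
C black
F gray
  F→N: N black — skip
  F→C: C black — skip
  F→J: J black — skip
  F→O: O black — skip
F black
K gray
  K→G: G black — skip
  M gray
    M→C: C black — skip
    M→A: A black — skip
    M→B: B black — skip
    M→H: H black — skip
    M→F: F black — skip
  M black
K black
Every edge goes to a white or black vertex — no back edge, so the graph is acyclic.

No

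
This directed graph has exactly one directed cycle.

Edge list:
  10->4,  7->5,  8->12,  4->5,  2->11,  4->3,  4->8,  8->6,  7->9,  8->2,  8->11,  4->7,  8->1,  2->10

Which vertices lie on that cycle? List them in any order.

2, 4, 8, 10

DFS with gray/black marking from 4:
4 gray
  3 gray
  3 black
  5 gray
  5 black
  7 gray
    7→5: 5 black — skip
    9 gray
    9 black
  7 black
  8 gray
    11 gray
    11 black
    2 gray
      2→11: 11 black — skip
      10 gray
        10→4: 4 is gray → back edge
Back edge closes the cycle 4 → 8 → 2 → 10 → 4; its vertices are {2, 4, 8, 10}.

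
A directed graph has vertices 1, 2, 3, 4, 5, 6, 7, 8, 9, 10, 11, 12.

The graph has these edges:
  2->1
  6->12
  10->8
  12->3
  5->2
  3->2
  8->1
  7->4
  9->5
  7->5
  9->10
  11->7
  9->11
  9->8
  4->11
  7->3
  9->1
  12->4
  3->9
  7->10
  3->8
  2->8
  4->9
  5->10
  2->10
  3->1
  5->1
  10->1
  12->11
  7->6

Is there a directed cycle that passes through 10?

No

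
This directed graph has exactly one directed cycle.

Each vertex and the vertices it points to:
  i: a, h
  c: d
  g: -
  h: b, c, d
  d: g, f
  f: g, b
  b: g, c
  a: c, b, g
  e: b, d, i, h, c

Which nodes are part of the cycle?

b, c, d, f

DFS with gray/black marking from d:
d gray
  g gray
  g black
  f gray
    f→g: g black — skip
    b gray
      b→g: g black — skip
      c gray
        c→d: d is gray → back edge
Back edge closes the cycle d → f → b → c → d; its vertices are {b, c, d, f}.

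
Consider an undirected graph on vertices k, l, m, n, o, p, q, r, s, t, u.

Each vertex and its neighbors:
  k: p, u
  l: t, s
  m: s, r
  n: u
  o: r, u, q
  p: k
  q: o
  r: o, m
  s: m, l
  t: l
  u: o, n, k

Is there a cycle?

No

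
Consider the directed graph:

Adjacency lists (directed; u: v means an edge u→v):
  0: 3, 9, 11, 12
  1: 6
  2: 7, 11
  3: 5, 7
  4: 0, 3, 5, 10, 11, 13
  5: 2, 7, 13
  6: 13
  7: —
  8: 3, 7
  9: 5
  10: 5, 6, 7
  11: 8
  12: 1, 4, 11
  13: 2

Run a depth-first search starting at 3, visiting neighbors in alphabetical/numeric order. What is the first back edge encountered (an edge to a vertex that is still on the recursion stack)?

DFS from 3 (visiting neighbors in alphabetical/numeric order); mark gray on enter, black on exit:
3 gray
  5 gray
    2 gray
      7 gray
      7 black
      11 gray
        8 gray
          8→3: 3 is gray → back edge
First back edge: 8 → 3.

8→3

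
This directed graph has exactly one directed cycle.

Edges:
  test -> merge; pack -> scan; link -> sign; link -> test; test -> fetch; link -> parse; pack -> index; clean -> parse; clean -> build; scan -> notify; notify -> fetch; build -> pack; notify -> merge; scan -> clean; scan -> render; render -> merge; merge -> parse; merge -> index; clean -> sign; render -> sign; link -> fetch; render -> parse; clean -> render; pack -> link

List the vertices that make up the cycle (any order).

pack, scan, build, clean

DFS with gray/black marking from build:
build gray
  pack gray
    link gray
      test gray
        fetch gray
        fetch black
        merge gray
          parse gray
          parse black
          index gray
          index black
        merge black
      test black
      link→parse: parse black — skip
      link→fetch: fetch black — skip
      sign gray
      sign black
    link black
    pack→index: index black — skip
    scan gray
      notify gray
        notify→fetch: fetch black — skip
        notify→merge: merge black — skip
      notify black
      clean gray
        clean→parse: parse black — skip
        clean→sign: sign black — skip
        render gray
          render→sign: sign black — skip
          render→parse: parse black — skip
          render→merge: merge black — skip
        render black
        clean→build: build is gray → back edge
Back edge closes the cycle build → pack → scan → clean → build; its vertices are {pack, scan, build, clean}.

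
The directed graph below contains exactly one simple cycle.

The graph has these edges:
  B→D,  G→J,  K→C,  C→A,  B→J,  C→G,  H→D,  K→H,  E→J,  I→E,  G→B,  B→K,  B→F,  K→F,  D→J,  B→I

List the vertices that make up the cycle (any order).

DFS with gray/black marking from B:
B gray
  J gray
  J black
  F gray
  F black
  I gray
    E gray
      E→J: J black — skip
    E black
  I black
  D gray
    D→J: J black — skip
  D black
  K gray
    H gray
      H→D: D black — skip
    H black
    K→F: F black — skip
    C gray
      A gray
      A black
      G gray
        G→B: B is gray → back edge
Back edge closes the cycle B → K → C → G → B; its vertices are {B, C, G, K}.

B, C, G, K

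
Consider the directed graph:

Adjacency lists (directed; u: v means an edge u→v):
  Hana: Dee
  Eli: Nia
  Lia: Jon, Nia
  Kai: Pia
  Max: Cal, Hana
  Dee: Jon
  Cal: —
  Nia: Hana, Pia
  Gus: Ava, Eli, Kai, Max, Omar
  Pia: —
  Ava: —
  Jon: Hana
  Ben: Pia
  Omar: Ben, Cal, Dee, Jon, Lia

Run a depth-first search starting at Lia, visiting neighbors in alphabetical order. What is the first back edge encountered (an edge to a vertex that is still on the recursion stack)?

Dee->Jon

DFS from Lia (visiting neighbors in alphabetical order); mark gray on enter, black on exit:
Lia gray
  Jon gray
    Hana gray
      Dee gray
        Dee→Jon: Jon is gray → back edge
First back edge: Dee → Jon.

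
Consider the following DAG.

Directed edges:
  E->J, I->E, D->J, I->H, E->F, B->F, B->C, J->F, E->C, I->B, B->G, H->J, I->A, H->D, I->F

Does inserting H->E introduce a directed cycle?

Adding H→E creates a cycle iff E can already reach H.
Explore from E: no path reaches H. The graph stays acyclic.

No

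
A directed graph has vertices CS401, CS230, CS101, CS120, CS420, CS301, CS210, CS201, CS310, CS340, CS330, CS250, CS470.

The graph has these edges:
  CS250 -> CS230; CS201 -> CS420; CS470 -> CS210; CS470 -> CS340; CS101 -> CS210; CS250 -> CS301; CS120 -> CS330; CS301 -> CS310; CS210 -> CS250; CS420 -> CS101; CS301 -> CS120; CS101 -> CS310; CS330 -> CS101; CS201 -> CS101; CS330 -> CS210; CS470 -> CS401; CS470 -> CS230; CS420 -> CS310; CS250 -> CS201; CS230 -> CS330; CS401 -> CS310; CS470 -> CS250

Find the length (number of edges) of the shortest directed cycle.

4

For each vertex v, BFS finds the shortest path from v back to v.
The shortest such closed walk is CS250 → CS201 → CS101 → CS210 → CS250, length 4.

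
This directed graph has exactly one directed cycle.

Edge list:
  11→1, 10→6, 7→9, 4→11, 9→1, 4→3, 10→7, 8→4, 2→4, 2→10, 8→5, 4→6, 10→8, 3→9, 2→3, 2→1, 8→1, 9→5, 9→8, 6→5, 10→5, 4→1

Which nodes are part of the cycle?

3, 4, 8, 9

DFS with gray/black marking from 4:
4 gray
  1 gray
  1 black
  11 gray
    11→1: 1 black — skip
  11 black
  6 gray
    5 gray
    5 black
  6 black
  3 gray
    9 gray
      9→5: 5 black — skip
      8 gray
        8→1: 1 black — skip
        8→5: 5 black — skip
        8→4: 4 is gray → back edge
Back edge closes the cycle 4 → 3 → 9 → 8 → 4; its vertices are {3, 4, 8, 9}.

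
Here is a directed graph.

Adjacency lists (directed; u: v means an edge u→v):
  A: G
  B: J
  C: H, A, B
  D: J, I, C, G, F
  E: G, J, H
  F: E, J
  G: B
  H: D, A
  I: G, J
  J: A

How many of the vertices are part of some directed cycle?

A vertex is on a directed cycle iff it belongs to a strongly connected component of size ≥ 2 (or has a self-loop).
The vertices on cycles are {A, B, C, D, E, F, G, H, J} — 9 in total.

9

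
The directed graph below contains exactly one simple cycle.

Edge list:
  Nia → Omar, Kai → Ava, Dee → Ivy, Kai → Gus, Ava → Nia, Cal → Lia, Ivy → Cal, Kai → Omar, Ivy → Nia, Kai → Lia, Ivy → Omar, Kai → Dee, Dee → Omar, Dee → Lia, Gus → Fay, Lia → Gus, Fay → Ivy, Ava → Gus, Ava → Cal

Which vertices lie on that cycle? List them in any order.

DFS with gray/black marking from Ivy:
Ivy gray
  Nia gray
    Omar gray
    Omar black
  Nia black
  Ivy→Omar: Omar black — skip
  Cal gray
    Lia gray
      Gus gray
        Fay gray
          Fay→Ivy: Ivy is gray → back edge
Back edge closes the cycle Ivy → Cal → Lia → Gus → Fay → Ivy; its vertices are {Cal, Fay, Gus, Ivy, Lia}.

Cal, Fay, Gus, Ivy, Lia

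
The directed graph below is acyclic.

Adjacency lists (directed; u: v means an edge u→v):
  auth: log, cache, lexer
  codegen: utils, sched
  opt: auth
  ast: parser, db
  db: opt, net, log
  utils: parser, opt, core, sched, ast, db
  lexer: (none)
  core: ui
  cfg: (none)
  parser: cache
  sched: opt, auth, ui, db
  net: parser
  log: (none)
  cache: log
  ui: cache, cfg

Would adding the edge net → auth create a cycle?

Adding net→auth creates a cycle iff auth can already reach net.
Explore from auth: no path reaches net. The graph stays acyclic.

No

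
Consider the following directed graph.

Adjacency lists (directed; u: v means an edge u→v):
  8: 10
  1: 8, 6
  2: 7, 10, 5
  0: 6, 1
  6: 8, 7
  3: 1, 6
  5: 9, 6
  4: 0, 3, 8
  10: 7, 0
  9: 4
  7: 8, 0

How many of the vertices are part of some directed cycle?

A vertex is on a directed cycle iff it belongs to a strongly connected component of size ≥ 2 (or has a self-loop).
The vertices on cycles are {0, 1, 6, 7, 8, 10} — 6 in total.

6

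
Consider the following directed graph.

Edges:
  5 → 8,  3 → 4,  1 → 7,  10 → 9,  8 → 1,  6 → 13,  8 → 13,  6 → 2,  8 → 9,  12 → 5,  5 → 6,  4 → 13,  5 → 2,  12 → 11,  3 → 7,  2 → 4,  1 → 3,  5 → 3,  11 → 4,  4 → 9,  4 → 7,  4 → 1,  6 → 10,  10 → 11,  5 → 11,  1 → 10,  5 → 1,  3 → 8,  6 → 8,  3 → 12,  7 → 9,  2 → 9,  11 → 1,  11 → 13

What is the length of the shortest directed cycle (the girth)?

For each vertex v, BFS finds the shortest path from v back to v.
The shortest such closed walk is 5 → 3 → 12 → 5, length 3.

3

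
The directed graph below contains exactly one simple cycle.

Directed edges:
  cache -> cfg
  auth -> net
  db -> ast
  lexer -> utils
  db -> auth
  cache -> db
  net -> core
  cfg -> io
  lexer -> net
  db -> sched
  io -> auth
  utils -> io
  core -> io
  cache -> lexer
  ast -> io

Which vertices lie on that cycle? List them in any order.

DFS with gray/black marking from net:
net gray
  core gray
    io gray
      auth gray
        auth→net: net is gray → back edge
Back edge closes the cycle net → core → io → auth → net; its vertices are {io, net, auth, core}.

io, net, auth, core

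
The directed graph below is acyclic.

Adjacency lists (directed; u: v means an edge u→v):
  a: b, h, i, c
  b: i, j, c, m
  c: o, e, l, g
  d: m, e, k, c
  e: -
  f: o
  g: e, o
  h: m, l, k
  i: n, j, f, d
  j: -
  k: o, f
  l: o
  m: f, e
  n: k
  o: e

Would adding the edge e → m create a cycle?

Adding e→m creates a cycle iff m can already reach e.
Path from m: m → e.
So m → … → e → m is a cycle.

Yes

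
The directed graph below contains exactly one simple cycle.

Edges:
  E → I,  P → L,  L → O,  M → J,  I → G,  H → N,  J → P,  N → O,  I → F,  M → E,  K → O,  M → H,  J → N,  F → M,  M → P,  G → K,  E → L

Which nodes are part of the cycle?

E, F, I, M

DFS with gray/black marking from M:
M gray
  J gray
    N gray
      O gray
      O black
    N black
    P gray
      L gray
        L→O: O black — skip
      L black
    P black
  J black
  M→P: P black — skip
  E gray
    I gray
      G gray
        K gray
          K→O: O black — skip
        K black
      G black
      F gray
        F→M: M is gray → back edge
Back edge closes the cycle M → E → I → F → M; its vertices are {E, F, I, M}.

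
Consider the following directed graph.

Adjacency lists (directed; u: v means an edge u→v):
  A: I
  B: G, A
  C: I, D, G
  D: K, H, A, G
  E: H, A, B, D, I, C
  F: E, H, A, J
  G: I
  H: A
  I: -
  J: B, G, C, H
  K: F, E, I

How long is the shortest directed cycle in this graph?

For each vertex v, BFS finds the shortest path from v back to v.
The shortest such closed walk is E → D → K → E, length 3.

3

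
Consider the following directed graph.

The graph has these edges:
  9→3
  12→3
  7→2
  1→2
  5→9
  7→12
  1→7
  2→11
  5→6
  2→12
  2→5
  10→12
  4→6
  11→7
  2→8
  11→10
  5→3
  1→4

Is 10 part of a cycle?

No

10 lies on a cycle iff there is a path from 10 back to itself.
Exploring from 10, it never reaches itself; equivalently, its strongly connected component is a singleton.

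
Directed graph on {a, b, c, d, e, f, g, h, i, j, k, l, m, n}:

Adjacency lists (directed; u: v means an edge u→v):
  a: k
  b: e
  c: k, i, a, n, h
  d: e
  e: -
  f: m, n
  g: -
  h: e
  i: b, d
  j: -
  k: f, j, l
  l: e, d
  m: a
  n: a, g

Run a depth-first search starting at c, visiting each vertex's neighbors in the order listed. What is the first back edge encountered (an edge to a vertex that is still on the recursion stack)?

a->k

DFS from c (visiting each vertex's neighbors in the order listed); mark gray on enter, black on exit:
c gray
  k gray
    f gray
      m gray
        a gray
          a→k: k is gray → back edge
First back edge: a → k.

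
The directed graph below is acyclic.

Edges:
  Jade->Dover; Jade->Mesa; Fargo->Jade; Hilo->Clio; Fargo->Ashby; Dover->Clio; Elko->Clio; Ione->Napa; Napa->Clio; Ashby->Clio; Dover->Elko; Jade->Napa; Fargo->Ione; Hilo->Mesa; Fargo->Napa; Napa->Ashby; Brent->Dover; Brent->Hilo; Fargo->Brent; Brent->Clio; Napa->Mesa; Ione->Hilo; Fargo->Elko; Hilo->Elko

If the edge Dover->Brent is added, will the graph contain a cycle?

Adding Dover→Brent creates a cycle iff Brent can already reach Dover.
Path from Brent: Brent → Dover.
So Brent → … → Dover → Brent is a cycle.

Yes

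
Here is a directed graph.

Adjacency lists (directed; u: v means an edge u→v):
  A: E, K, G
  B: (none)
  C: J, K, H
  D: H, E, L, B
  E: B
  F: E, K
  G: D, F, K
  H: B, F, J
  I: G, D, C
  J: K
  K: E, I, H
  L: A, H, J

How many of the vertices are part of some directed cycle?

10

A vertex is on a directed cycle iff it belongs to a strongly connected component of size ≥ 2 (or has a self-loop).
The vertices on cycles are {A, C, D, F, G, H, I, J, K, L} — 10 in total.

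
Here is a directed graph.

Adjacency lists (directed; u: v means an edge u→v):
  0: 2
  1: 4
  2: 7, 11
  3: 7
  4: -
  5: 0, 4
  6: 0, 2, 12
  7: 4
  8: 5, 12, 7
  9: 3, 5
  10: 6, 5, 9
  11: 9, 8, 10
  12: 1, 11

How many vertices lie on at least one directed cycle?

9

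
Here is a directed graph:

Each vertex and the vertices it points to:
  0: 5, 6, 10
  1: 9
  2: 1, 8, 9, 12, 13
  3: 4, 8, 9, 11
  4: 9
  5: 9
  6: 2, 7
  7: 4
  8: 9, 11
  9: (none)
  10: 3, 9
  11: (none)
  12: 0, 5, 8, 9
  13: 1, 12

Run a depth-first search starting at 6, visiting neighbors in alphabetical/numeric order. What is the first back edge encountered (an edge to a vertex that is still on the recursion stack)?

DFS from 6 (visiting neighbors in alphabetical/numeric order); mark gray on enter, black on exit:
6 gray
  2 gray
    1 gray
      9 gray
      9 black
    1 black
    8 gray
      8→9: 9 black — skip
      11 gray
      11 black
    8 black
    2→9: 9 black — skip
    12 gray
      0 gray
        5 gray
          5→9: 9 black — skip
        5 black
        0→6: 6 is gray → back edge
First back edge: 0 → 6.

0→6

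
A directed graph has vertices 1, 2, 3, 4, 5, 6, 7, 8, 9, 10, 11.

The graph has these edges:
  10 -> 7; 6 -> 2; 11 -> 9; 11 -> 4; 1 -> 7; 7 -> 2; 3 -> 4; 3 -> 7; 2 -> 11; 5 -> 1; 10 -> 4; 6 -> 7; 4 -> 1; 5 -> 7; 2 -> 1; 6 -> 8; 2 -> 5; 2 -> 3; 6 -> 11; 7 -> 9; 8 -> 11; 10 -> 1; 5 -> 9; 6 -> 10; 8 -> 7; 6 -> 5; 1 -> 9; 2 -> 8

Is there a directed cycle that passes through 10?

No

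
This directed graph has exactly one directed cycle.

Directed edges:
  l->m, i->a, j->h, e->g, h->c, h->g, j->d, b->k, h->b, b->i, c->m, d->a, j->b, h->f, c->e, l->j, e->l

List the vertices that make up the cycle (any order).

DFS with gray/black marking from j:
j gray
  b gray
    k gray
    k black
    i gray
      a gray
      a black
    i black
  b black
  d gray
    d→a: a black — skip
  d black
  h gray
    h→b: b black — skip
    c gray
      e gray
        g gray
        g black
        l gray
          m gray
          m black
          l→j: j is gray → back edge
Back edge closes the cycle j → h → c → e → l → j; its vertices are {c, e, h, j, l}.

c, e, h, j, l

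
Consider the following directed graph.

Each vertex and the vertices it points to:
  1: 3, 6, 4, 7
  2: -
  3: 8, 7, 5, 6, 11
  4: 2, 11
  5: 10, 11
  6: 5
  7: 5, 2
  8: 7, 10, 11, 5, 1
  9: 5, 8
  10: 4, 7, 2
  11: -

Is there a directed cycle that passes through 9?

9 lies on a cycle iff there is a path from 9 back to itself.
Exploring from 9, it never reaches itself; equivalently, its strongly connected component is a singleton.

No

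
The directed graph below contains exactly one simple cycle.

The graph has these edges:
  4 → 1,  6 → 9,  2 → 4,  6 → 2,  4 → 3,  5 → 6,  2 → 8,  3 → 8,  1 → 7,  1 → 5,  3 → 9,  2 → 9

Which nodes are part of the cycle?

1, 2, 4, 5, 6

DFS with gray/black marking from 4:
4 gray
  1 gray
    5 gray
      6 gray
        2 gray
          8 gray
          8 black
          9 gray
          9 black
          2→4: 4 is gray → back edge
Back edge closes the cycle 4 → 1 → 5 → 6 → 2 → 4; its vertices are {1, 2, 4, 5, 6}.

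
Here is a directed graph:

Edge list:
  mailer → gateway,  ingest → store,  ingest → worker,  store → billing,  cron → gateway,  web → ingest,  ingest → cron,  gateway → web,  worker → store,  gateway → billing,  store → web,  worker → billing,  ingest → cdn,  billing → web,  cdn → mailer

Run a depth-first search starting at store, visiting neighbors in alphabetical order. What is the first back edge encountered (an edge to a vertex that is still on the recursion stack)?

DFS from store (visiting neighbors in alphabetical order); mark gray on enter, black on exit:
store gray
  billing gray
    web gray
      ingest gray
        cdn gray
          mailer gray
            gateway gray
              gateway→billing: billing is gray → back edge
First back edge: gateway → billing.

gateway->billing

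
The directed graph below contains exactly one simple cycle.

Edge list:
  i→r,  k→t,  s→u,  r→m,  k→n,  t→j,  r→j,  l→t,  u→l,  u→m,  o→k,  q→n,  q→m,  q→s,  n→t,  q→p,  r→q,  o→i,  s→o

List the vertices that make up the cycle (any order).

i, o, q, r, s

DFS with gray/black marking from q:
q gray
  n gray
    t gray
      j gray
      j black
    t black
  n black
  s gray
    u gray
      m gray
      m black
      l gray
        l→t: t black — skip
      l black
    u black
    o gray
      k gray
        k→n: n black — skip
        k→t: t black — skip
      k black
      i gray
        r gray
          r→j: j black — skip
          r→m: m black — skip
          r→q: q is gray → back edge
Back edge closes the cycle q → s → o → i → r → q; its vertices are {i, o, q, r, s}.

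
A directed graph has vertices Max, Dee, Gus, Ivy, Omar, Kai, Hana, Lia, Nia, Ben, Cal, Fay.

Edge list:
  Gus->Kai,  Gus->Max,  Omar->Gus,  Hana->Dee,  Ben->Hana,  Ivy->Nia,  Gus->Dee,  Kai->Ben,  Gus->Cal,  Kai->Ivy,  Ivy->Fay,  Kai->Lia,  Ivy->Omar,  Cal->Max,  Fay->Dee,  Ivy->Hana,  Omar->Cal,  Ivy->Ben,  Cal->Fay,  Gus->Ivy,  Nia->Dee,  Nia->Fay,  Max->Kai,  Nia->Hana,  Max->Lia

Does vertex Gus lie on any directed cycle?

Yes

Gus is on a cycle iff Gus can reach itself via ≥1 edge.
Gus → Ivy → Omar → Gus — yes.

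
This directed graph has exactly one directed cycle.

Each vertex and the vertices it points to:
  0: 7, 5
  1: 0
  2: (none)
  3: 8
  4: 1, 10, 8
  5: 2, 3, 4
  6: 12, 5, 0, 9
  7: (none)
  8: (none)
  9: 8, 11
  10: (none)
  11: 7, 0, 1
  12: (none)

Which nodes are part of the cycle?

0, 1, 4, 5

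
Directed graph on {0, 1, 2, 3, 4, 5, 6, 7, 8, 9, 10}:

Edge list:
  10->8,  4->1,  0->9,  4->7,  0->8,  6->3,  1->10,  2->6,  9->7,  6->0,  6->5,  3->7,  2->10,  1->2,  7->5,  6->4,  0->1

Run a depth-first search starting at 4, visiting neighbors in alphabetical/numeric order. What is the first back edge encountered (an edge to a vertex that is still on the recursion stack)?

0→1

DFS from 4 (visiting neighbors in alphabetical/numeric order); mark gray on enter, black on exit:
4 gray
  1 gray
    2 gray
      6 gray
        0 gray
          0→1: 1 is gray → back edge
First back edge: 0 → 1.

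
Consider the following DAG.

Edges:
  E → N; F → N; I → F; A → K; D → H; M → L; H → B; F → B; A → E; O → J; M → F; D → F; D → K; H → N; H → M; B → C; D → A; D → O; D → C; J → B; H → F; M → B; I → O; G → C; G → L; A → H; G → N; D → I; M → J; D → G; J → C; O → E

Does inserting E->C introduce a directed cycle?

No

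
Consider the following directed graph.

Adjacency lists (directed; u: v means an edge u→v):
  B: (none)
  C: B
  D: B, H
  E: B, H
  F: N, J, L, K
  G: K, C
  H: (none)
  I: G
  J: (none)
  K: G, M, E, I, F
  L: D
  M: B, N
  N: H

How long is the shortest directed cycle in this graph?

2

For each vertex v, BFS finds the shortest path from v back to v.
The shortest such closed walk is G → K → G, length 2.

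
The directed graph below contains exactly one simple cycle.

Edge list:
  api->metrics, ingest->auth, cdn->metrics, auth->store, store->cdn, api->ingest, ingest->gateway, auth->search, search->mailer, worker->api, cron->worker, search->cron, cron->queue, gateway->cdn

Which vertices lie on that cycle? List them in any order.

DFS with gray/black marking from ingest:
ingest gray
  gateway gray
    cdn gray
      metrics gray
      metrics black
    cdn black
  gateway black
  auth gray
    search gray
      cron gray
        worker gray
          api gray
            api→ingest: ingest is gray → back edge
Back edge closes the cycle ingest → auth → search → cron → worker → api → ingest; its vertices are {api, auth, cron, ingest, search, worker}.

api, auth, cron, ingest, search, worker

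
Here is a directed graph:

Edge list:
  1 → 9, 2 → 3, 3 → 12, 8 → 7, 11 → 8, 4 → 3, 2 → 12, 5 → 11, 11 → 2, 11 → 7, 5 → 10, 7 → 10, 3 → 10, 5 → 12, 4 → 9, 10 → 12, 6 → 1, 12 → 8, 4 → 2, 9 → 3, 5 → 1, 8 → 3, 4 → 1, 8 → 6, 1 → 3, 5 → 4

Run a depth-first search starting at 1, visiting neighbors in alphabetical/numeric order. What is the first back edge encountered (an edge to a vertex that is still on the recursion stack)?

DFS from 1 (visiting neighbors in alphabetical/numeric order); mark gray on enter, black on exit:
1 gray
  3 gray
    10 gray
      12 gray
        8 gray
          8→3: 3 is gray → back edge
First back edge: 8 → 3.

8->3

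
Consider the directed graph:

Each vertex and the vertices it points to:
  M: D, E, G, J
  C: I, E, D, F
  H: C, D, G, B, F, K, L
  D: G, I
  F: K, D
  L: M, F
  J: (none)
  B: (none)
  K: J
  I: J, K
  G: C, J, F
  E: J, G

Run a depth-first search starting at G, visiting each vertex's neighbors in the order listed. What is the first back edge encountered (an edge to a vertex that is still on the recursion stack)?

DFS from G (visiting each vertex's neighbors in the order listed); mark gray on enter, black on exit:
G gray
  C gray
    I gray
      J gray
      J black
      K gray
        K→J: J black — skip
      K black
    I black
    E gray
      E→J: J black — skip
      E→G: G is gray → back edge
First back edge: E → G.

E->G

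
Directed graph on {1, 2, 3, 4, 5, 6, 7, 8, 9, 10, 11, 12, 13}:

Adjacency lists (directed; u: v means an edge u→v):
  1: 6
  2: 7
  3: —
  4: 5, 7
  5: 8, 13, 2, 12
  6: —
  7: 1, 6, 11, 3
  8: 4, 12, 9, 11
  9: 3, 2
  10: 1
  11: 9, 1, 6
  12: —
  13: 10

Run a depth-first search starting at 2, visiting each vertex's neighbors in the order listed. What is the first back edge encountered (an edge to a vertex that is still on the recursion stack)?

DFS from 2 (visiting each vertex's neighbors in the order listed); mark gray on enter, black on exit:
2 gray
  7 gray
    1 gray
      6 gray
      6 black
    1 black
    7→6: 6 black — skip
    11 gray
      9 gray
        3 gray
        3 black
        9→2: 2 is gray → back edge
First back edge: 9 → 2.

9->2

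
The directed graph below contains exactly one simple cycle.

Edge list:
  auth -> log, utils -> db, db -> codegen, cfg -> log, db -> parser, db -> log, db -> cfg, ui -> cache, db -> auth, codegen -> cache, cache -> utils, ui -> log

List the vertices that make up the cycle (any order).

DFS with gray/black marking from cache:
cache gray
  utils gray
    db gray
      log gray
      log black
      cfg gray
        cfg→log: log black — skip
      cfg black
      parser gray
      parser black
      auth gray
        auth→log: log black — skip
      auth black
      codegen gray
        codegen→cache: cache is gray → back edge
Back edge closes the cycle cache → utils → db → codegen → cache; its vertices are {db, cache, utils, codegen}.

db, cache, utils, codegen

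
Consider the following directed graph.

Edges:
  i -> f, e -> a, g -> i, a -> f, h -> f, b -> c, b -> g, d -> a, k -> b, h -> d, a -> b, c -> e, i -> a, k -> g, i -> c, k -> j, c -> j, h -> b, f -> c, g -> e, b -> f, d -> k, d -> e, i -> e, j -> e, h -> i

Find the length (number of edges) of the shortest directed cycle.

4

For each vertex v, BFS finds the shortest path from v back to v.
The shortest such closed walk is b → c → e → a → b, length 4.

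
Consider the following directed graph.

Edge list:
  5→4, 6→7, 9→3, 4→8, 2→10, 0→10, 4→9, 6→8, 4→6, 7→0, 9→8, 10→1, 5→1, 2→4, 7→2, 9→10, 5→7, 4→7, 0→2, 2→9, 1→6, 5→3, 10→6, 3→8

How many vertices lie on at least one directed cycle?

A vertex is on a directed cycle iff it belongs to a strongly connected component of size ≥ 2 (or has a self-loop).
The vertices on cycles are {0, 1, 2, 4, 6, 7, 9, 10} — 8 in total.

8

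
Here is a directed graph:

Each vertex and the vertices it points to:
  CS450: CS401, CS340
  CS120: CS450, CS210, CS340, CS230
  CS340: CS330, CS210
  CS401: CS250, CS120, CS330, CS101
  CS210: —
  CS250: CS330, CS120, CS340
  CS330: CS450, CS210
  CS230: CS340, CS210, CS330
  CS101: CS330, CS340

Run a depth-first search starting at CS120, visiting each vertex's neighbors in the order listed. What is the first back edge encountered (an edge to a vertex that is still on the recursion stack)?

CS330→CS450

DFS from CS120 (visiting each vertex's neighbors in the order listed); mark gray on enter, black on exit:
CS120 gray
  CS450 gray
    CS401 gray
      CS250 gray
        CS330 gray
          CS330→CS450: CS450 is gray → back edge
First back edge: CS330 → CS450.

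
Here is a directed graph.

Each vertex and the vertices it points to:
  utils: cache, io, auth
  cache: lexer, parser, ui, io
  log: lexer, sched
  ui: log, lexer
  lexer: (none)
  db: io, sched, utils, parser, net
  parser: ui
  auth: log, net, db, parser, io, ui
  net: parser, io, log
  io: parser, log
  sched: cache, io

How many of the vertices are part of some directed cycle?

A vertex is on a directed cycle iff it belongs to a strongly connected component of size ≥ 2 (or has a self-loop).
The vertices on cycles are {db, io, ui, log, auth, cache, sched, utils, parser} — 9 in total.

9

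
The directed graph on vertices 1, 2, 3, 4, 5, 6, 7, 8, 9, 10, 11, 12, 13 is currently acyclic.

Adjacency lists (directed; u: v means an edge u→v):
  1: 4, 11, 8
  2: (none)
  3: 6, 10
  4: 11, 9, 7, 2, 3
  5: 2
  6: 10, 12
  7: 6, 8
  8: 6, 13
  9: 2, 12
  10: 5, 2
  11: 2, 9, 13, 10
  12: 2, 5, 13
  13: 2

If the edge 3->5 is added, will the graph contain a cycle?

No

Adding 3→5 creates a cycle iff 5 can already reach 3.
Explore from 5: no path reaches 3. The graph stays acyclic.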